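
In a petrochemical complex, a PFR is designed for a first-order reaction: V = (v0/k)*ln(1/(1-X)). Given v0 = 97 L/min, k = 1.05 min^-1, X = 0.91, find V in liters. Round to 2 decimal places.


V = (v0/k) * ln(1/(1-X))
V = (97/1.05) * ln(1/(1-0.91))
V = 92.380952 * ln(11.111111)
V = 92.380952 * 2.407946
V = 222.45 L


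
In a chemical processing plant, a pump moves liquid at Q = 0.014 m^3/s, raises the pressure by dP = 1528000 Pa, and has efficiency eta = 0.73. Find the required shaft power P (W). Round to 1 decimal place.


P = Q * dP / eta
P = 0.014 * 1528000 / 0.73
P = 21392.0 / 0.73
P = 29304.1 W


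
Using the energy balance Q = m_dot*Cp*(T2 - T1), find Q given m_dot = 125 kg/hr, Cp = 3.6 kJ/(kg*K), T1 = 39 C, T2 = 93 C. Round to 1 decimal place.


Q = m_dot * Cp * (T2 - T1)
Q = 125 * 3.6 * (93 - 39)
Q = 125 * 3.6 * 54
Q = 24300.0 kJ/hr


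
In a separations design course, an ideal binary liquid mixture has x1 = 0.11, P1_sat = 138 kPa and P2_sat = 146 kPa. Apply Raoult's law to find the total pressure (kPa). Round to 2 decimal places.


P = x1*P1_sat + x2*P2_sat
x2 = 1 - x1 = 1 - 0.11 = 0.89
P = 0.11*138 + 0.89*146
P = 15.18 + 129.94
P = 145.12 kPa


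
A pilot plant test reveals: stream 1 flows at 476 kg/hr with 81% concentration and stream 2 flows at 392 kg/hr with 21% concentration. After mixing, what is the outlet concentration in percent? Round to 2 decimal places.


Mass balance on solute: F1*x1 + F2*x2 = F3*x3
F3 = F1 + F2 = 476 + 392 = 868 kg/hr
x3 = (F1*x1 + F2*x2)/F3
x3 = (476*0.81 + 392*0.21) / 868
x3 = 53.90%


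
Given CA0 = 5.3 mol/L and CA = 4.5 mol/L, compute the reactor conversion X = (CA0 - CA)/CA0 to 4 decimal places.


X = (CA0 - CA) / CA0
X = (5.3 - 4.5) / 5.3
X = 0.8 / 5.3
X = 0.1509


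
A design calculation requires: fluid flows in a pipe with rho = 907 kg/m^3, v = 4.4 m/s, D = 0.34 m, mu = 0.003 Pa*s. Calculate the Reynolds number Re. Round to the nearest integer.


Re = rho * v * D / mu
Re = 907 * 4.4 * 0.34 / 0.003
Re = 1356.872 / 0.003
Re = 452291


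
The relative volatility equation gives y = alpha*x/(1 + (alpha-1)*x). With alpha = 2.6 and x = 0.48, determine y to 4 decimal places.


y = alpha*x / (1 + (alpha-1)*x)
y = 2.6*0.48 / (1 + (2.6-1)*0.48)
y = 1.248 / (1 + 0.768)
y = 1.248 / 1.768
y = 0.7059


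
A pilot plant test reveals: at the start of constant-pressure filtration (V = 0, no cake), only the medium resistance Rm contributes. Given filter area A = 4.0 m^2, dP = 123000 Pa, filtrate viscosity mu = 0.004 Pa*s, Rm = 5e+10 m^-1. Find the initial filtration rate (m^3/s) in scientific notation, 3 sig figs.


rate = A * dP / (mu * Rm)
rate = 4.0 * 123000 / (0.004 * 5e+10)
rate = 492000.0 / 2.000e+08
rate = 2.46e-03 m^3/s


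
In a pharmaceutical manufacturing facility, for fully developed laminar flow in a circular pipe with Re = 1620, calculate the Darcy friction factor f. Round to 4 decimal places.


f = 64 / Re
f = 64 / 1620
f = 0.0395


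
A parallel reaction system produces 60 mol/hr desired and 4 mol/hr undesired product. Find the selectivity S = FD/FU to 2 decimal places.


S = desired product rate / undesired product rate
S = 60 / 4
S = 15.00


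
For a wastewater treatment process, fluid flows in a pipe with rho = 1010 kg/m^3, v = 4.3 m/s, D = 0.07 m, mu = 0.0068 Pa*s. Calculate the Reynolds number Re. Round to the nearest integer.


Re = rho * v * D / mu
Re = 1010 * 4.3 * 0.07 / 0.0068
Re = 304.01 / 0.0068
Re = 44707


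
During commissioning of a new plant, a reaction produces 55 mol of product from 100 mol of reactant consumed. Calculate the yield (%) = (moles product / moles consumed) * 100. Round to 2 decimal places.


Yield = (moles product / moles consumed) * 100%
Yield = (55 / 100) * 100
Yield = 0.55 * 100
Yield = 55.00%


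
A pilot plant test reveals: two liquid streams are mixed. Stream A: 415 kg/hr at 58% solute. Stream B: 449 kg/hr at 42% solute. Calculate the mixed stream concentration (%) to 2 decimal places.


Mass balance on solute: F1*x1 + F2*x2 = F3*x3
F3 = F1 + F2 = 415 + 449 = 864 kg/hr
x3 = (F1*x1 + F2*x2)/F3
x3 = (415*0.58 + 449*0.42) / 864
x3 = 49.69%


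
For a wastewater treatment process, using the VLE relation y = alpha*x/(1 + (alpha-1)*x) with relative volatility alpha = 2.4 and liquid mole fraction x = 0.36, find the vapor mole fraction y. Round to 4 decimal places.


y = alpha*x / (1 + (alpha-1)*x)
y = 2.4*0.36 / (1 + (2.4-1)*0.36)
y = 0.864 / (1 + 0.504)
y = 0.864 / 1.504
y = 0.5745


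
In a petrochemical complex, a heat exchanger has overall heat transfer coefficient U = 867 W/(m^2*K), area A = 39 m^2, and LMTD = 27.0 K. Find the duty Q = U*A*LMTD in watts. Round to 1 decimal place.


Q = U * A * LMTD
Q = 867 * 39 * 27.0
Q = 912951.0 W


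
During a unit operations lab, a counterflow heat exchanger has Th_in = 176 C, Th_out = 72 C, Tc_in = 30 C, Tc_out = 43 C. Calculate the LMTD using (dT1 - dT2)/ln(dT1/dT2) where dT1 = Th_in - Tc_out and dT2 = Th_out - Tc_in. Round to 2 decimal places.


dT1 = Th_in - Tc_out = 176 - 43 = 133
dT2 = Th_out - Tc_in = 72 - 30 = 42
LMTD = (dT1 - dT2) / ln(dT1/dT2)
LMTD = (133 - 42) / ln(133/42)
LMTD = 78.95 K


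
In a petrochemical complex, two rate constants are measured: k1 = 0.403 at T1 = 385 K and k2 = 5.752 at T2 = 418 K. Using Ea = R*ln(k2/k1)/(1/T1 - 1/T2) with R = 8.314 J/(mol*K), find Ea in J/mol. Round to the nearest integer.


Ea = R * ln(k2/k1) / (1/T1 - 1/T2)
ln(k2/k1) = ln(5.752/0.403) = 2.6583663
1/T1 - 1/T2 = 1/385 - 1/418 = 0.0002050581
Ea = 8.314 * 2.6583663 / 0.0002050581
Ea = 107782 J/mol


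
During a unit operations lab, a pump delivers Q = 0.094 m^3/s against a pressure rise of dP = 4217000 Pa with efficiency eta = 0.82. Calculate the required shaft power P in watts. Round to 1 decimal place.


P = Q * dP / eta
P = 0.094 * 4217000 / 0.82
P = 396398.0 / 0.82
P = 483412.2 W


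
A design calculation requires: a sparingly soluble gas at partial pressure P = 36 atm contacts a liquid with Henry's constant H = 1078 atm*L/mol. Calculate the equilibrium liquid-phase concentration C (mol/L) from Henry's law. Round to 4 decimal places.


C = P / H
C = 36 / 1078
C = 0.0334 mol/L


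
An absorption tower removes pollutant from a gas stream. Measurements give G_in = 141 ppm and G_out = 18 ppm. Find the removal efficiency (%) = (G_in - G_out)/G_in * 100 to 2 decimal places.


Efficiency = (G_in - G_out) / G_in * 100%
Efficiency = (141 - 18) / 141 * 100
Efficiency = 123 / 141 * 100
Efficiency = 87.23%


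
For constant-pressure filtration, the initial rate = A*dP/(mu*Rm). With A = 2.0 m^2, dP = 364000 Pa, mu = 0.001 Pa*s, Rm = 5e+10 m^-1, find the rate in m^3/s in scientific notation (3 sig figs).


rate = A * dP / (mu * Rm)
rate = 2.0 * 364000 / (0.001 * 5e+10)
rate = 728000.0 / 5.000e+07
rate = 1.46e-02 m^3/s


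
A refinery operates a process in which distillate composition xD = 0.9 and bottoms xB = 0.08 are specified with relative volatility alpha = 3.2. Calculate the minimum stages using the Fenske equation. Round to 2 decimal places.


N_min = ln((xD*(1-xB))/(xB*(1-xD))) / ln(alpha)
Numerator inside ln: 0.828 / 0.008 = 103.5
ln(103.5) = 4.639572
ln(alpha) = ln(3.2) = 1.163151
N_min = 4.639572 / 1.163151 = 3.99


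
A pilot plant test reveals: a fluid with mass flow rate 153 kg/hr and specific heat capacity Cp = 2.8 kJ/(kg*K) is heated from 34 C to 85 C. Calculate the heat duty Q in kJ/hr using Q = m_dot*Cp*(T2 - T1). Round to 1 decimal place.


Q = m_dot * Cp * (T2 - T1)
Q = 153 * 2.8 * (85 - 34)
Q = 153 * 2.8 * 51
Q = 21848.4 kJ/hr


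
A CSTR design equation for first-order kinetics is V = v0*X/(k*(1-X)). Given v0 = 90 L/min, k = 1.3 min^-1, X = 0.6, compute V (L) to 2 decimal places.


V = v0 * X / (k * (1 - X))
V = 90 * 0.6 / (1.3 * (1 - 0.6))
V = 54.0 / (1.3 * 0.4)
V = 54.0 / 0.52
V = 103.85 L


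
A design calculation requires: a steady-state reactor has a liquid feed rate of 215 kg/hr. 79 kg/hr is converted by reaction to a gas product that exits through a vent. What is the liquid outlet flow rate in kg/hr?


Steady-state mass balance on the main outlet: F_out = F_in - F_removed
F_out = 215 - 79
F_out = 136 kg/hr


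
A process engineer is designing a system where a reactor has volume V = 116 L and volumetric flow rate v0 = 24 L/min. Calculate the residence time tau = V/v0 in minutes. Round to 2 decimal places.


tau = V / v0
tau = 116 / 24
tau = 4.83 min


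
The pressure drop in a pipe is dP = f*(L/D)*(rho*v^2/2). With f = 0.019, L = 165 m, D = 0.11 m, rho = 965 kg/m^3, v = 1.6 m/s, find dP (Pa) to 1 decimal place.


dP = f * (L/D) * (rho*v^2/2)
dP = 0.019 * (165/0.11) * (965*1.6^2/2)
L/D = 1500.0
rho*v^2/2 = 965*2.56/2 = 1235.2
dP = 0.019 * 1500.0 * 1235.2
dP = 35203.2 Pa


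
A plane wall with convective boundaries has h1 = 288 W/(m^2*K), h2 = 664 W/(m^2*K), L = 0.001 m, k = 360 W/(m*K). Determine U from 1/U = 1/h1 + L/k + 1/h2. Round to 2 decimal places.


1/U = 1/h1 + L/k + 1/h2
1/U = 1/288 + 0.001/360 + 1/664
1/U = 0.0034722222 + 2.7778e-06 + 0.0015060241
1/U = 0.0049810241
U = 200.76 W/(m^2*K)


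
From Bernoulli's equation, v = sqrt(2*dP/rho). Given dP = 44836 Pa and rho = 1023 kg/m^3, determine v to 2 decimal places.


v = sqrt(2*dP/rho)
v = sqrt(2*44836/1023)
v = sqrt(87.655914)
v = 9.36 m/s


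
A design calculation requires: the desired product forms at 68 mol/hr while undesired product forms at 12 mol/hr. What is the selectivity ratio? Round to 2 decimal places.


S = desired product rate / undesired product rate
S = 68 / 12
S = 5.67


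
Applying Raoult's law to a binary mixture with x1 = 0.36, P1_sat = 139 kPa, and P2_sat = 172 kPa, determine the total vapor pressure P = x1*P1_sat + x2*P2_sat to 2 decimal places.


P = x1*P1_sat + x2*P2_sat
x2 = 1 - x1 = 1 - 0.36 = 0.64
P = 0.36*139 + 0.64*172
P = 50.04 + 110.08
P = 160.12 kPa


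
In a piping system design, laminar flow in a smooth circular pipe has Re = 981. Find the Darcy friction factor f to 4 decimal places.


f = 64 / Re
f = 64 / 981
f = 0.0652


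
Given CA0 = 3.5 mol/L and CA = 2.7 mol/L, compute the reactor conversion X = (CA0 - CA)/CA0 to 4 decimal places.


X = (CA0 - CA) / CA0
X = (3.5 - 2.7) / 3.5
X = 0.8 / 3.5
X = 0.2286


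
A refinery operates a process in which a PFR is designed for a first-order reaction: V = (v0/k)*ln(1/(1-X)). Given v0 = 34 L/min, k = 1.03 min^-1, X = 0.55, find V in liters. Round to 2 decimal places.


V = (v0/k) * ln(1/(1-X))
V = (34/1.03) * ln(1/(1-0.55))
V = 33.009709 * ln(2.222222)
V = 33.009709 * 0.798508
V = 26.36 L


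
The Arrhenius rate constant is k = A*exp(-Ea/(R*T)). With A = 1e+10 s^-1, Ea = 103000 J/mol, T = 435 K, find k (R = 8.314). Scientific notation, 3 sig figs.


k = A * exp(-Ea/(R*T))
k = 1e+10 * exp(-103000 / (8.314 * 435))
k = 1e+10 * exp(-28.479866)
k = 4.28e-03


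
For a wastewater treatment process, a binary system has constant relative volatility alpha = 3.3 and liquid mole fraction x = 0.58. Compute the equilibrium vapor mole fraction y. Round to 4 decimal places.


y = alpha*x / (1 + (alpha-1)*x)
y = 3.3*0.58 / (1 + (3.3-1)*0.58)
y = 1.914 / (1 + 1.334)
y = 1.914 / 2.334
y = 0.8201


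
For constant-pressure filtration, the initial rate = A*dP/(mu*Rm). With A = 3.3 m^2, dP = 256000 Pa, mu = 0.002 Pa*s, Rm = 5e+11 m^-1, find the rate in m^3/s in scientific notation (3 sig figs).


rate = A * dP / (mu * Rm)
rate = 3.3 * 256000 / (0.002 * 5e+11)
rate = 844800.0 / 1.000e+09
rate = 8.45e-04 m^3/s


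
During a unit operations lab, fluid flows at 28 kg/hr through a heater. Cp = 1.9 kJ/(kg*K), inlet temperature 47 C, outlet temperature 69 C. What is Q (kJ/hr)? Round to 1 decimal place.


Q = m_dot * Cp * (T2 - T1)
Q = 28 * 1.9 * (69 - 47)
Q = 28 * 1.9 * 22
Q = 1170.4 kJ/hr


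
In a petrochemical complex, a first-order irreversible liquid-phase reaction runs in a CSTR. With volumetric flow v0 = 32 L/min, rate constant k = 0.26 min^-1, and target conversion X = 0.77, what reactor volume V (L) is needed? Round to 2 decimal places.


V = v0 * X / (k * (1 - X))
V = 32 * 0.77 / (0.26 * (1 - 0.77))
V = 24.64 / (0.26 * 0.23)
V = 24.64 / 0.0598
V = 412.04 L


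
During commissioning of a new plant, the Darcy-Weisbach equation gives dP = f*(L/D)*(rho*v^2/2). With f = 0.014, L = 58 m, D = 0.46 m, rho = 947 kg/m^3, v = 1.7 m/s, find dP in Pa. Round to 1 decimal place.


dP = f * (L/D) * (rho*v^2/2)
dP = 0.014 * (58/0.46) * (947*1.7^2/2)
L/D = 126.08695652
rho*v^2/2 = 947*2.89/2 = 1368.415
dP = 0.014 * 126.08695652 * 1368.415
dP = 2415.5 Pa


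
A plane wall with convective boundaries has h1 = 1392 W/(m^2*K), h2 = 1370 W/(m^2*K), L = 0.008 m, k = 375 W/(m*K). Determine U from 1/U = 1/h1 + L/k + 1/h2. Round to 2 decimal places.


1/U = 1/h1 + L/k + 1/h2
1/U = 1/1392 + 0.008/375 + 1/1370
1/U = 0.0007183908 + 2.13333e-05 + 0.000729927
1/U = 0.0014696511
U = 680.43 W/(m^2*K)


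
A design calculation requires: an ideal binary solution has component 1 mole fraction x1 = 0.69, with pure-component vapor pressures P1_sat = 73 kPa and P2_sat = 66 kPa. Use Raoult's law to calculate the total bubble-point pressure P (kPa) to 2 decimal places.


P = x1*P1_sat + x2*P2_sat
x2 = 1 - x1 = 1 - 0.69 = 0.31
P = 0.69*73 + 0.31*66
P = 50.37 + 20.46
P = 70.83 kPa


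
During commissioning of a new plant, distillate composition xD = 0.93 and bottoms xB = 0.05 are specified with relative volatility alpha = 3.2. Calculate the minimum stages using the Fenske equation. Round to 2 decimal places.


N_min = ln((xD*(1-xB))/(xB*(1-xD))) / ln(alpha)
Numerator inside ln: 0.8835 / 0.0035 = 252.428571
ln(252.428571) = 5.531128
ln(alpha) = ln(3.2) = 1.163151
N_min = 5.531128 / 1.163151 = 4.76


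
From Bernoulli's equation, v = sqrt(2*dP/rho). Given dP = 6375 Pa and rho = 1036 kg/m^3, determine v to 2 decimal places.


v = sqrt(2*dP/rho)
v = sqrt(2*6375/1036)
v = sqrt(12.30695)
v = 3.51 m/s


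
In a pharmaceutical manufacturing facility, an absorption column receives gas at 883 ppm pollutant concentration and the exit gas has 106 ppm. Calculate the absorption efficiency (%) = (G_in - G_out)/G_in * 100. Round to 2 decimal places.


Efficiency = (G_in - G_out) / G_in * 100%
Efficiency = (883 - 106) / 883 * 100
Efficiency = 777 / 883 * 100
Efficiency = 88.00%


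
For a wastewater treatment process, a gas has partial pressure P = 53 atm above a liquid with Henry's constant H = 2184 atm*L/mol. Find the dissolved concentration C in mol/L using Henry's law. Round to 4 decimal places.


C = P / H
C = 53 / 2184
C = 0.0243 mol/L


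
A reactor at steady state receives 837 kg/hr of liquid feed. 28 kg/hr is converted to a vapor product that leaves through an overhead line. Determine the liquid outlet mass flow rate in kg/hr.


Steady-state mass balance on the main outlet: F_out = F_in - F_removed
F_out = 837 - 28
F_out = 809 kg/hr


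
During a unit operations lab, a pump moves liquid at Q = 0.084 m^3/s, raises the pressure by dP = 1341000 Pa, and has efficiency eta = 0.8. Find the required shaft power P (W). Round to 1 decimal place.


P = Q * dP / eta
P = 0.084 * 1341000 / 0.8
P = 112644.0 / 0.8
P = 140805.0 W


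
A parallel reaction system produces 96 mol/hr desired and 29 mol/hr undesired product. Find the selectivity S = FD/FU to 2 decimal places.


S = desired product rate / undesired product rate
S = 96 / 29
S = 3.31


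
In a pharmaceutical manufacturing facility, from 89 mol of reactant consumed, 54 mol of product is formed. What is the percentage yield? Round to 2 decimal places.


Yield = (moles product / moles consumed) * 100%
Yield = (54 / 89) * 100
Yield = 0.6067 * 100
Yield = 60.67%


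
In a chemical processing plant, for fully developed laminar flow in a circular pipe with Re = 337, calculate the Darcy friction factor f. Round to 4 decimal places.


f = 64 / Re
f = 64 / 337
f = 0.1899


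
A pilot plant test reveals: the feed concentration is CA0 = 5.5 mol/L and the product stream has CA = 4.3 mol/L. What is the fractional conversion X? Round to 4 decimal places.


X = (CA0 - CA) / CA0
X = (5.5 - 4.3) / 5.5
X = 1.2 / 5.5
X = 0.2182


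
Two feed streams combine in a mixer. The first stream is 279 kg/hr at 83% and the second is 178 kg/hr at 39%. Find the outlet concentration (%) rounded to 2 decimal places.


Mass balance on solute: F1*x1 + F2*x2 = F3*x3
F3 = F1 + F2 = 279 + 178 = 457 kg/hr
x3 = (F1*x1 + F2*x2)/F3
x3 = (279*0.83 + 178*0.39) / 457
x3 = 65.86%


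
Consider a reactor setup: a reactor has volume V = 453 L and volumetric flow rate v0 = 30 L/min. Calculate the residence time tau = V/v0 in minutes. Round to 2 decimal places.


tau = V / v0
tau = 453 / 30
tau = 15.10 min


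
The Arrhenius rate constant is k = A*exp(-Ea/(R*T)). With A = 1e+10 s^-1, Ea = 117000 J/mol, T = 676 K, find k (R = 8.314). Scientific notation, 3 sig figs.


k = A * exp(-Ea/(R*T))
k = 1e+10 * exp(-117000 / (8.314 * 676))
k = 1e+10 * exp(-20.817527)
k = 9.10e+00


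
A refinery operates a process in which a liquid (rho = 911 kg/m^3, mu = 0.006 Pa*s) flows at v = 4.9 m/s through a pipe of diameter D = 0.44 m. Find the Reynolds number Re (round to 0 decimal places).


Re = rho * v * D / mu
Re = 911 * 4.9 * 0.44 / 0.006
Re = 1964.116 / 0.006
Re = 327353


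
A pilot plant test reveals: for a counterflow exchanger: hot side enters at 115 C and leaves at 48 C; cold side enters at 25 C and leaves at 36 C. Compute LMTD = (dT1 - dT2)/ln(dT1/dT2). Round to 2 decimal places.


dT1 = Th_in - Tc_out = 115 - 36 = 79
dT2 = Th_out - Tc_in = 48 - 25 = 23
LMTD = (dT1 - dT2) / ln(dT1/dT2)
LMTD = (79 - 23) / ln(79/23)
LMTD = 45.38 K


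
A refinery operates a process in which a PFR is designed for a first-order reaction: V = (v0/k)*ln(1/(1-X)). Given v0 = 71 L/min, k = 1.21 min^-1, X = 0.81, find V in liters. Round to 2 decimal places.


V = (v0/k) * ln(1/(1-X))
V = (71/1.21) * ln(1/(1-0.81))
V = 58.677686 * ln(5.263158)
V = 58.677686 * 1.660731
V = 97.45 L


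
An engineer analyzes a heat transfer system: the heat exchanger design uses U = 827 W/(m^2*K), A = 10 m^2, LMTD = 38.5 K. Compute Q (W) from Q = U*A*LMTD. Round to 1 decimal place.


Q = U * A * LMTD
Q = 827 * 10 * 38.5
Q = 318395.0 W


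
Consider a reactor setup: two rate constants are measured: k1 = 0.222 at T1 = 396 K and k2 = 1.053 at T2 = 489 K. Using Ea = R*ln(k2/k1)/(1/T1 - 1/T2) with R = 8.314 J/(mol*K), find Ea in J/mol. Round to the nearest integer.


Ea = R * ln(k2/k1) / (1/T1 - 1/T2)
ln(k2/k1) = ln(1.053/0.222) = 1.5567211
1/T1 - 1/T2 = 1/396 - 1/489 = 0.00048026275
Ea = 8.314 * 1.5567211 / 0.00048026275
Ea = 26949 J/mol


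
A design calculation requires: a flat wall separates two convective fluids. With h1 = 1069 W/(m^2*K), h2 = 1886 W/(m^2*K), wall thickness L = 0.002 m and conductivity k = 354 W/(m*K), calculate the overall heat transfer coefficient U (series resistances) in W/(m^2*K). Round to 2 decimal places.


1/U = 1/h1 + L/k + 1/h2
1/U = 1/1069 + 0.002/354 + 1/1886
1/U = 0.0009354537 + 5.6497e-06 + 0.0005302227
1/U = 0.0014713261
U = 679.66 W/(m^2*K)


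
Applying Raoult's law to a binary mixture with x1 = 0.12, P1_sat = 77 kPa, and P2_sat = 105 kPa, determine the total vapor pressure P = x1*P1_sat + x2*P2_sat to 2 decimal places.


P = x1*P1_sat + x2*P2_sat
x2 = 1 - x1 = 1 - 0.12 = 0.88
P = 0.12*77 + 0.88*105
P = 9.24 + 92.4
P = 101.64 kPa


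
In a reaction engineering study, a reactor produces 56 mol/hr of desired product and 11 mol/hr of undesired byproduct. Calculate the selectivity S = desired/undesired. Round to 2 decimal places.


S = desired product rate / undesired product rate
S = 56 / 11
S = 5.09


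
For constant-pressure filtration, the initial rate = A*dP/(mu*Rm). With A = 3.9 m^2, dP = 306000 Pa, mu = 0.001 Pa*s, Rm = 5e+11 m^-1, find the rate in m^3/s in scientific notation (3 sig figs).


rate = A * dP / (mu * Rm)
rate = 3.9 * 306000 / (0.001 * 5e+11)
rate = 1193400.0 / 5.000e+08
rate = 2.39e-03 m^3/s


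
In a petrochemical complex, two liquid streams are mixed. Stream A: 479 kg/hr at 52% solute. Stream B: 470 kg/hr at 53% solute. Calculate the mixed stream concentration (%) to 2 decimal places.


Mass balance on solute: F1*x1 + F2*x2 = F3*x3
F3 = F1 + F2 = 479 + 470 = 949 kg/hr
x3 = (F1*x1 + F2*x2)/F3
x3 = (479*0.52 + 470*0.53) / 949
x3 = 52.50%


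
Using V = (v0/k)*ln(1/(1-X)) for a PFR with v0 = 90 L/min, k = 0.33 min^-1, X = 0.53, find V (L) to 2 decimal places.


V = (v0/k) * ln(1/(1-X))
V = (90/0.33) * ln(1/(1-0.53))
V = 272.727273 * ln(2.12766)
V = 272.727273 * 0.755023
V = 205.92 L


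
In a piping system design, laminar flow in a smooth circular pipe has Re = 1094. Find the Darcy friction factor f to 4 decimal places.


f = 64 / Re
f = 64 / 1094
f = 0.0585


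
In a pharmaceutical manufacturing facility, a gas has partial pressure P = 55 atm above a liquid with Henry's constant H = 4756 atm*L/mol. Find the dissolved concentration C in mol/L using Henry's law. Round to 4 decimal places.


C = P / H
C = 55 / 4756
C = 0.0116 mol/L


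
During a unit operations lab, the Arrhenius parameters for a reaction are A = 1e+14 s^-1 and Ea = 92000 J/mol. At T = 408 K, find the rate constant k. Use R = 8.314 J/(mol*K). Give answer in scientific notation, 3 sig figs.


k = A * exp(-Ea/(R*T))
k = 1e+14 * exp(-92000 / (8.314 * 408))
k = 1e+14 * exp(-27.121746)
k = 1.66e+02


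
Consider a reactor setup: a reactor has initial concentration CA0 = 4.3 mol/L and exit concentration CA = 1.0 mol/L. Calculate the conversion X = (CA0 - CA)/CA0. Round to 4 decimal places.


X = (CA0 - CA) / CA0
X = (4.3 - 1.0) / 4.3
X = 3.3 / 4.3
X = 0.7674


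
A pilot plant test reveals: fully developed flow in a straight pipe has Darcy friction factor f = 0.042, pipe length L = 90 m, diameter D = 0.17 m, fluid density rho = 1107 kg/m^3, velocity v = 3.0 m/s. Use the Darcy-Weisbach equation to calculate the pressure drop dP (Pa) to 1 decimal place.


dP = f * (L/D) * (rho*v^2/2)
dP = 0.042 * (90/0.17) * (1107*3.0^2/2)
L/D = 529.41176471
rho*v^2/2 = 1107*9.0/2 = 4981.5
dP = 0.042 * 529.41176471 * 4981.5
dP = 110765.1 Pa


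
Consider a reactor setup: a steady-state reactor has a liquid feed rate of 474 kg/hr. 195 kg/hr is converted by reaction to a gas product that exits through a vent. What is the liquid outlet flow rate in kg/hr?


Steady-state mass balance on the main outlet: F_out = F_in - F_removed
F_out = 474 - 195
F_out = 279 kg/hr


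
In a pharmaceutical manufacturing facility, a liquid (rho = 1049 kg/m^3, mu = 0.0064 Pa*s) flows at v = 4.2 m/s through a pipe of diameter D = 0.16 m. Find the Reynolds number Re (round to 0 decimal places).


Re = rho * v * D / mu
Re = 1049 * 4.2 * 0.16 / 0.0064
Re = 704.928 / 0.0064
Re = 110145


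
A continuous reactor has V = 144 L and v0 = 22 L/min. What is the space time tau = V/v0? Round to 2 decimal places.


tau = V / v0
tau = 144 / 22
tau = 6.55 min


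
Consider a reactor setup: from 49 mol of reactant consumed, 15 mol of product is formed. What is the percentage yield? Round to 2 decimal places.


Yield = (moles product / moles consumed) * 100%
Yield = (15 / 49) * 100
Yield = 0.3061 * 100
Yield = 30.61%


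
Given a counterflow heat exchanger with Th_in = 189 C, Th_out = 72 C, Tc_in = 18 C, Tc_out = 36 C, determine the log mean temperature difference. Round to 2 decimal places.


dT1 = Th_in - Tc_out = 189 - 36 = 153
dT2 = Th_out - Tc_in = 72 - 18 = 54
LMTD = (dT1 - dT2) / ln(dT1/dT2)
LMTD = (153 - 54) / ln(153/54)
LMTD = 95.06 K


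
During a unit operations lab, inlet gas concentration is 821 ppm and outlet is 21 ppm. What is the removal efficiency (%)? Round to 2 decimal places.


Efficiency = (G_in - G_out) / G_in * 100%
Efficiency = (821 - 21) / 821 * 100
Efficiency = 800 / 821 * 100
Efficiency = 97.44%


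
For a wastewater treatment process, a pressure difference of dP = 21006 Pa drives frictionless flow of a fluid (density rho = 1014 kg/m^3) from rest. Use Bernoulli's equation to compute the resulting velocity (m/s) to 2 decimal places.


v = sqrt(2*dP/rho)
v = sqrt(2*21006/1014)
v = sqrt(41.431953)
v = 6.44 m/s


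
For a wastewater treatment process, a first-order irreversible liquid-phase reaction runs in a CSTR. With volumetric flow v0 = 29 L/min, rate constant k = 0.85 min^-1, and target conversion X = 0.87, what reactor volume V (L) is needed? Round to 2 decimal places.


V = v0 * X / (k * (1 - X))
V = 29 * 0.87 / (0.85 * (1 - 0.87))
V = 25.23 / (0.85 * 0.13)
V = 25.23 / 0.1105
V = 228.33 L


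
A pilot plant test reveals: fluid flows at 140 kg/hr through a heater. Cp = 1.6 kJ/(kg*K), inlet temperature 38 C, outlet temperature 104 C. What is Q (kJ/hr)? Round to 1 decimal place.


Q = m_dot * Cp * (T2 - T1)
Q = 140 * 1.6 * (104 - 38)
Q = 140 * 1.6 * 66
Q = 14784.0 kJ/hr


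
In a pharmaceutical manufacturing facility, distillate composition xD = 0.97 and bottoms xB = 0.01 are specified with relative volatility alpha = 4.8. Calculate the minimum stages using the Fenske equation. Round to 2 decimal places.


N_min = ln((xD*(1-xB))/(xB*(1-xD))) / ln(alpha)
Numerator inside ln: 0.9603 / 0.0003 = 3201.0
ln(3201.0) = 8.071219
ln(alpha) = ln(4.8) = 1.568616
N_min = 8.071219 / 1.568616 = 5.15


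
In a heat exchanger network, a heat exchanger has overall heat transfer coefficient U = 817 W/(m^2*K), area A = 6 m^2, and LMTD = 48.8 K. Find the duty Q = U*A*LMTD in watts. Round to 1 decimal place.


Q = U * A * LMTD
Q = 817 * 6 * 48.8
Q = 239217.6 W


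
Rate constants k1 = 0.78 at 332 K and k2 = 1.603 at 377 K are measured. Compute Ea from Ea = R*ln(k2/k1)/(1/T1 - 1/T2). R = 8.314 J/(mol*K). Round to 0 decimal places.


Ea = R * ln(k2/k1) / (1/T1 - 1/T2)
ln(k2/k1) = ln(1.603/0.78) = 0.7203382
1/T1 - 1/T2 = 1/332 - 1/377 = 0.000359528299
Ea = 8.314 * 0.7203382 / 0.000359528299
Ea = 16658 J/mol


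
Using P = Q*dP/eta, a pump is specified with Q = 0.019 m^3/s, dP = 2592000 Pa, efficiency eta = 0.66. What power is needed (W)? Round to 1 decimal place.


P = Q * dP / eta
P = 0.019 * 2592000 / 0.66
P = 49248.0 / 0.66
P = 74618.2 W


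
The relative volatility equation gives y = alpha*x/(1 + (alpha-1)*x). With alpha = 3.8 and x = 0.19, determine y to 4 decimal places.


y = alpha*x / (1 + (alpha-1)*x)
y = 3.8*0.19 / (1 + (3.8-1)*0.19)
y = 0.722 / (1 + 0.532)
y = 0.722 / 1.532
y = 0.4713


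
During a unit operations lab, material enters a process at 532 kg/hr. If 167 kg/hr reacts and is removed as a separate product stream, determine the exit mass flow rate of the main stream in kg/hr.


Steady-state mass balance on the main outlet: F_out = F_in - F_removed
F_out = 532 - 167
F_out = 365 kg/hr


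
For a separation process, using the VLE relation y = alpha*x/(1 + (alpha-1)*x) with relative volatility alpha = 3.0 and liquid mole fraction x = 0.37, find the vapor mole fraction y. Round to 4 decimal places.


y = alpha*x / (1 + (alpha-1)*x)
y = 3.0*0.37 / (1 + (3.0-1)*0.37)
y = 1.11 / (1 + 0.74)
y = 1.11 / 1.74
y = 0.6379


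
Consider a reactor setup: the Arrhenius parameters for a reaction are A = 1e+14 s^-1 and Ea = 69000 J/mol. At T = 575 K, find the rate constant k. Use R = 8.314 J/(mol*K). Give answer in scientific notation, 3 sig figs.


k = A * exp(-Ea/(R*T))
k = 1e+14 * exp(-69000 / (8.314 * 575))
k = 1e+14 * exp(-14.433486)
k = 5.39e+07


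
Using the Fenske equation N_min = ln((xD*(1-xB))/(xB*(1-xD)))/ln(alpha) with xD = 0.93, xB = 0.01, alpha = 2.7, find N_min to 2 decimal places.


N_min = ln((xD*(1-xB))/(xB*(1-xD))) / ln(alpha)
Numerator inside ln: 0.9207 / 0.0007 = 1315.285714
ln(1315.285714) = 7.181809
ln(alpha) = ln(2.7) = 0.993252
N_min = 7.181809 / 0.993252 = 7.23


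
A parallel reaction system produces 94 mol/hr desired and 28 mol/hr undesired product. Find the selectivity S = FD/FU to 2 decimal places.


S = desired product rate / undesired product rate
S = 94 / 28
S = 3.36


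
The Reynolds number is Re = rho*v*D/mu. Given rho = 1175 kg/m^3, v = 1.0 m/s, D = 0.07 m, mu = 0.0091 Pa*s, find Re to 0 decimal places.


Re = rho * v * D / mu
Re = 1175 * 1.0 * 0.07 / 0.0091
Re = 82.25 / 0.0091
Re = 9038


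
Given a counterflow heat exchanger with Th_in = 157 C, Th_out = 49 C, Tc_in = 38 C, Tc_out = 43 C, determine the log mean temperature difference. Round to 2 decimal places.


dT1 = Th_in - Tc_out = 157 - 43 = 114
dT2 = Th_out - Tc_in = 49 - 38 = 11
LMTD = (dT1 - dT2) / ln(dT1/dT2)
LMTD = (114 - 11) / ln(114/11)
LMTD = 44.05 K


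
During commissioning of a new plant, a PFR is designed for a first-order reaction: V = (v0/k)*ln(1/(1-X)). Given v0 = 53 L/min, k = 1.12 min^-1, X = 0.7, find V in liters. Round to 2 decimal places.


V = (v0/k) * ln(1/(1-X))
V = (53/1.12) * ln(1/(1-0.7))
V = 47.321429 * ln(3.333333)
V = 47.321429 * 1.203973
V = 56.97 L


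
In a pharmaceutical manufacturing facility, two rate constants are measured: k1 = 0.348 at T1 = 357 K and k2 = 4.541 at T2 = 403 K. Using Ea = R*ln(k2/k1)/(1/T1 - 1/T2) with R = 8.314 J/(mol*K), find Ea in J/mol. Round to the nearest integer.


Ea = R * ln(k2/k1) / (1/T1 - 1/T2)
ln(k2/k1) = ln(4.541/0.348) = 2.5687001
1/T1 - 1/T2 = 1/357 - 1/403 = 0.00031973087
Ea = 8.314 * 2.5687001 / 0.00031973087
Ea = 66794 J/mol


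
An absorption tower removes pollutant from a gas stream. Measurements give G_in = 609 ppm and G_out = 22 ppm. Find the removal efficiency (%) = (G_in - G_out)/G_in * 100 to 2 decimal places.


Efficiency = (G_in - G_out) / G_in * 100%
Efficiency = (609 - 22) / 609 * 100
Efficiency = 587 / 609 * 100
Efficiency = 96.39%


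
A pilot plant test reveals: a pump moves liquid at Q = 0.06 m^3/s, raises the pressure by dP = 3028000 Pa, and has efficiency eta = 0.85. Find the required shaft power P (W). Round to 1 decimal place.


P = Q * dP / eta
P = 0.06 * 3028000 / 0.85
P = 181680.0 / 0.85
P = 213741.2 W


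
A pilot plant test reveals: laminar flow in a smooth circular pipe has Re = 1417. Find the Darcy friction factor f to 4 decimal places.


f = 64 / Re
f = 64 / 1417
f = 0.0452


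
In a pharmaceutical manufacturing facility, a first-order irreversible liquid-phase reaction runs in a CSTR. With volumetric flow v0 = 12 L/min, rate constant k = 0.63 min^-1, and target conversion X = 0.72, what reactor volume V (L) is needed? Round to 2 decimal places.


V = v0 * X / (k * (1 - X))
V = 12 * 0.72 / (0.63 * (1 - 0.72))
V = 8.64 / (0.63 * 0.28)
V = 8.64 / 0.1764
V = 48.98 L


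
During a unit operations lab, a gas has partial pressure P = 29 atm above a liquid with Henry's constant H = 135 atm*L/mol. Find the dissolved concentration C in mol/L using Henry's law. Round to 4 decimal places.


C = P / H
C = 29 / 135
C = 0.2148 mol/L


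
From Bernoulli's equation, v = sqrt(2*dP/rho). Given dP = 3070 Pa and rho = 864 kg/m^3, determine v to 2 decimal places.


v = sqrt(2*dP/rho)
v = sqrt(2*3070/864)
v = sqrt(7.106481)
v = 2.67 m/s


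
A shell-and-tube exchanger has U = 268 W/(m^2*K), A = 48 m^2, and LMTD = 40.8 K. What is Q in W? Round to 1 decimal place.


Q = U * A * LMTD
Q = 268 * 48 * 40.8
Q = 524851.2 W


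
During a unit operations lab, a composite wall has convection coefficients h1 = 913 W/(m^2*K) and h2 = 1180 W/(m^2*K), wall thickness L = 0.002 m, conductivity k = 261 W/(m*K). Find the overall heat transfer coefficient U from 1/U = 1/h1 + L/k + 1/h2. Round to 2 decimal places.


1/U = 1/h1 + L/k + 1/h2
1/U = 1/913 + 0.002/261 + 1/1180
1/U = 0.0010952903 + 7.6628e-06 + 0.0008474576
1/U = 0.0019504107
U = 512.71 W/(m^2*K)


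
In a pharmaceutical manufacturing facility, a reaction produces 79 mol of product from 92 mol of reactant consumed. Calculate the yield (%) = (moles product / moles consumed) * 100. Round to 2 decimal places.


Yield = (moles product / moles consumed) * 100%
Yield = (79 / 92) * 100
Yield = 0.8587 * 100
Yield = 85.87%


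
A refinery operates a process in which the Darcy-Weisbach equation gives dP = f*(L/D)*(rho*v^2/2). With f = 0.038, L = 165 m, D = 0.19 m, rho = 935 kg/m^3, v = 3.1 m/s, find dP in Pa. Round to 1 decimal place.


dP = f * (L/D) * (rho*v^2/2)
dP = 0.038 * (165/0.19) * (935*3.1^2/2)
L/D = 868.42105263
rho*v^2/2 = 935*9.61/2 = 4492.675
dP = 0.038 * 868.42105263 * 4492.675
dP = 148258.3 Pa


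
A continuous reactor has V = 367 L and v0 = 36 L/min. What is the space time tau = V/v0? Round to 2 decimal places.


tau = V / v0
tau = 367 / 36
tau = 10.19 min


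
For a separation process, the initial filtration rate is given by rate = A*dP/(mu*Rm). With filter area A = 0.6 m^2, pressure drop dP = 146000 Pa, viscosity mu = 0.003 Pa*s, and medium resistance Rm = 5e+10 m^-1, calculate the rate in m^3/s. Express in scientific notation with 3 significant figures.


rate = A * dP / (mu * Rm)
rate = 0.6 * 146000 / (0.003 * 5e+10)
rate = 87600.0 / 1.500e+08
rate = 5.84e-04 m^3/s


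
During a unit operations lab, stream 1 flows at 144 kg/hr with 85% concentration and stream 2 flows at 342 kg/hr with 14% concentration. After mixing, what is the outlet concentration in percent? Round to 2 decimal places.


Mass balance on solute: F1*x1 + F2*x2 = F3*x3
F3 = F1 + F2 = 144 + 342 = 486 kg/hr
x3 = (F1*x1 + F2*x2)/F3
x3 = (144*0.85 + 342*0.14) / 486
x3 = 35.04%


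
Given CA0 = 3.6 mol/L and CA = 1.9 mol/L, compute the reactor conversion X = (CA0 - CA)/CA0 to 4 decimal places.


X = (CA0 - CA) / CA0
X = (3.6 - 1.9) / 3.6
X = 1.7 / 3.6
X = 0.4722


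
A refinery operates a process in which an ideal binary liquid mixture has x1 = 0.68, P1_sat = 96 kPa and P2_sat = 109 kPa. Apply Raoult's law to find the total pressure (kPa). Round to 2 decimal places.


P = x1*P1_sat + x2*P2_sat
x2 = 1 - x1 = 1 - 0.68 = 0.32
P = 0.68*96 + 0.32*109
P = 65.28 + 34.88
P = 100.16 kPa


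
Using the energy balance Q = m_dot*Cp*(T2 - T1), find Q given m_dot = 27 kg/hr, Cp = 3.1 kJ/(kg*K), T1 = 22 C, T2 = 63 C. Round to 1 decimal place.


Q = m_dot * Cp * (T2 - T1)
Q = 27 * 3.1 * (63 - 22)
Q = 27 * 3.1 * 41
Q = 3431.7 kJ/hr


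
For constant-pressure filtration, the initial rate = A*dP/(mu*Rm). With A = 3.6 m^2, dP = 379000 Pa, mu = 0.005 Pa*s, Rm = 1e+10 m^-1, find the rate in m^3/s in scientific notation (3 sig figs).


rate = A * dP / (mu * Rm)
rate = 3.6 * 379000 / (0.005 * 1e+10)
rate = 1364400.0 / 5.000e+07
rate = 2.73e-02 m^3/s


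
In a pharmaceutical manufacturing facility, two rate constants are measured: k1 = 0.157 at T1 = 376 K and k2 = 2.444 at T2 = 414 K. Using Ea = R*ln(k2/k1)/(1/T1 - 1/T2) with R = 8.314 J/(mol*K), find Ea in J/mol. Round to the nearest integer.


Ea = R * ln(k2/k1) / (1/T1 - 1/T2)
ln(k2/k1) = ln(2.444/0.157) = 2.7451455
1/T1 - 1/T2 = 1/376 - 1/414 = 0.000244115531
Ea = 8.314 * 2.7451455 / 0.000244115531
Ea = 93493 J/mol


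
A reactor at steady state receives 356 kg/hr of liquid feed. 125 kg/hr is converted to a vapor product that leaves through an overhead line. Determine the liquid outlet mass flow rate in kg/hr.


Steady-state mass balance on the main outlet: F_out = F_in - F_removed
F_out = 356 - 125
F_out = 231 kg/hr


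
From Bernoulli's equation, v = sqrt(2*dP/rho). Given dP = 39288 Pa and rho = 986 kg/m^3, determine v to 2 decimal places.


v = sqrt(2*dP/rho)
v = sqrt(2*39288/986)
v = sqrt(79.691684)
v = 8.93 m/s


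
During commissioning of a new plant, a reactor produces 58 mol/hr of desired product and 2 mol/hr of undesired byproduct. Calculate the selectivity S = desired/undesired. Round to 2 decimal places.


S = desired product rate / undesired product rate
S = 58 / 2
S = 29.00


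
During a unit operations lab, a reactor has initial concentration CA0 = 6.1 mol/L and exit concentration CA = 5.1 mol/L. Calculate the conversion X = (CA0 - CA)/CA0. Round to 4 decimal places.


X = (CA0 - CA) / CA0
X = (6.1 - 5.1) / 6.1
X = 1.0 / 6.1
X = 0.1639


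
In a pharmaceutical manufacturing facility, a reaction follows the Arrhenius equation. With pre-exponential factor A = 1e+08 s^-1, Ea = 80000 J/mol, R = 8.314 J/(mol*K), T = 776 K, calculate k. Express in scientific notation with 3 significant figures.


k = A * exp(-Ea/(R*T))
k = 1e+08 * exp(-80000 / (8.314 * 776))
k = 1e+08 * exp(-12.399902)
k = 4.12e+02


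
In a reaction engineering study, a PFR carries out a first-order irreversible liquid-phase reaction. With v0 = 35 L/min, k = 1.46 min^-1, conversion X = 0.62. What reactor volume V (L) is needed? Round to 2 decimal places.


V = (v0/k) * ln(1/(1-X))
V = (35/1.46) * ln(1/(1-0.62))
V = 23.972603 * ln(2.631579)
V = 23.972603 * 0.967584
V = 23.20 L


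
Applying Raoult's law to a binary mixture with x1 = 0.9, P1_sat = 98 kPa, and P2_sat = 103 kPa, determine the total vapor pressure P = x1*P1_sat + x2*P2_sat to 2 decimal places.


P = x1*P1_sat + x2*P2_sat
x2 = 1 - x1 = 1 - 0.9 = 0.1
P = 0.9*98 + 0.1*103
P = 88.2 + 10.3
P = 98.50 kPa


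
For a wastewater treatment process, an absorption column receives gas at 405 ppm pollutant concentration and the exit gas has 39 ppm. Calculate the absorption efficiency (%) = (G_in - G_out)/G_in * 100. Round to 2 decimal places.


Efficiency = (G_in - G_out) / G_in * 100%
Efficiency = (405 - 39) / 405 * 100
Efficiency = 366 / 405 * 100
Efficiency = 90.37%


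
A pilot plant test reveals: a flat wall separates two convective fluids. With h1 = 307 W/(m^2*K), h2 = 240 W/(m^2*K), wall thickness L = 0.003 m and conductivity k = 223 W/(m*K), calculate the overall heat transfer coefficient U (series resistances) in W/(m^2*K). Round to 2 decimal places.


1/U = 1/h1 + L/k + 1/h2
1/U = 1/307 + 0.003/223 + 1/240
1/U = 0.003257329 + 1.34529e-05 + 0.0041666667
1/U = 0.0074374486
U = 134.45 W/(m^2*K)


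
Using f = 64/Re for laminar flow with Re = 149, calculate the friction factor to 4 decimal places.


f = 64 / Re
f = 64 / 149
f = 0.4295


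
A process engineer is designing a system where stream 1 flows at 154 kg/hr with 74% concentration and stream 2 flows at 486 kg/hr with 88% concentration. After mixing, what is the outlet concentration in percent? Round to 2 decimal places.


Mass balance on solute: F1*x1 + F2*x2 = F3*x3
F3 = F1 + F2 = 154 + 486 = 640 kg/hr
x3 = (F1*x1 + F2*x2)/F3
x3 = (154*0.74 + 486*0.88) / 640
x3 = 84.63%


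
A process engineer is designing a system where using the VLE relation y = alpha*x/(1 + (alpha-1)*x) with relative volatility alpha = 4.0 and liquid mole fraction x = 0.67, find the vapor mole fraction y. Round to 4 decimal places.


y = alpha*x / (1 + (alpha-1)*x)
y = 4.0*0.67 / (1 + (4.0-1)*0.67)
y = 2.68 / (1 + 2.01)
y = 2.68 / 3.01
y = 0.8904


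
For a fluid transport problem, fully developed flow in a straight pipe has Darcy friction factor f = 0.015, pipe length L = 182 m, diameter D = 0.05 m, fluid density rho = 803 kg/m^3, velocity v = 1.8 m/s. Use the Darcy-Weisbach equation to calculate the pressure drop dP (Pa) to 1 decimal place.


dP = f * (L/D) * (rho*v^2/2)
dP = 0.015 * (182/0.05) * (803*1.8^2/2)
L/D = 3640.0
rho*v^2/2 = 803*3.24/2 = 1300.86
dP = 0.015 * 3640.0 * 1300.86
dP = 71027.0 Pa


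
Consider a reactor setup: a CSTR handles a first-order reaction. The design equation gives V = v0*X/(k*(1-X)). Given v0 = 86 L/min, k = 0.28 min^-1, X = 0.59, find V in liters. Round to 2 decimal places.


V = v0 * X / (k * (1 - X))
V = 86 * 0.59 / (0.28 * (1 - 0.59))
V = 50.74 / (0.28 * 0.41)
V = 50.74 / 0.1148
V = 441.99 L


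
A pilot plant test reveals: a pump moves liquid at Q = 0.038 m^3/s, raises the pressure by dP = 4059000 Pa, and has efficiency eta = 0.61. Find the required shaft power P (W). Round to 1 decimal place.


P = Q * dP / eta
P = 0.038 * 4059000 / 0.61
P = 154242.0 / 0.61
P = 252855.7 W


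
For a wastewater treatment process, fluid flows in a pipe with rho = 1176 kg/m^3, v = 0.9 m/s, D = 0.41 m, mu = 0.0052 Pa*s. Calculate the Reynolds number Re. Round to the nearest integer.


Re = rho * v * D / mu
Re = 1176 * 0.9 * 0.41 / 0.0052
Re = 433.944 / 0.0052
Re = 83451
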